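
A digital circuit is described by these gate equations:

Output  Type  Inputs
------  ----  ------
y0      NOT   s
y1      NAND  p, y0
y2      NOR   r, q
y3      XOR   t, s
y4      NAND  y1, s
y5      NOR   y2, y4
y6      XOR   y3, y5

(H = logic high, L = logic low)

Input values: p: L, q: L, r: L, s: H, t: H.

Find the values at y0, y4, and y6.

y0 = L, y4 = L, y6 = L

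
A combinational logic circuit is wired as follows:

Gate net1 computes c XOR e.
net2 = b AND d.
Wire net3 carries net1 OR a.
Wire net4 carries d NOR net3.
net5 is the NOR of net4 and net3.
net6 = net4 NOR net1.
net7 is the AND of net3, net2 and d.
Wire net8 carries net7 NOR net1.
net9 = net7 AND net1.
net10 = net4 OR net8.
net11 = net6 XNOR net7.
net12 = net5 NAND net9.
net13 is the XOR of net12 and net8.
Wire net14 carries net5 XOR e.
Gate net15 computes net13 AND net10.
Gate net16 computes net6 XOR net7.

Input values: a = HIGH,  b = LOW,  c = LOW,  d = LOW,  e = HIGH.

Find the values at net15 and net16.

net15 = LOW, net16 = LOW

net1 = c XOR e = LOW XOR HIGH = HIGH
net2 = b AND d = LOW AND LOW = LOW
net3 = net1 OR a = HIGH OR HIGH = HIGH
net4 = d NOR net3 = LOW NOR HIGH = LOW
net5 = net4 NOR net3 = LOW NOR HIGH = LOW
net6 = net4 NOR net1 = LOW NOR HIGH = LOW
net7 = net3 AND net2 AND d = HIGH AND LOW AND LOW = LOW
net8 = net7 NOR net1 = LOW NOR HIGH = LOW
net9 = net7 AND net1 = LOW AND HIGH = LOW
net10 = net4 OR net8 = LOW OR LOW = LOW
net12 = net5 NAND net9 = LOW NAND LOW = HIGH
net13 = net12 XOR net8 = HIGH XOR LOW = HIGH
net15 = net13 AND net10 = HIGH AND LOW = LOW
net16 = net6 XOR net7 = LOW XOR LOW = LOW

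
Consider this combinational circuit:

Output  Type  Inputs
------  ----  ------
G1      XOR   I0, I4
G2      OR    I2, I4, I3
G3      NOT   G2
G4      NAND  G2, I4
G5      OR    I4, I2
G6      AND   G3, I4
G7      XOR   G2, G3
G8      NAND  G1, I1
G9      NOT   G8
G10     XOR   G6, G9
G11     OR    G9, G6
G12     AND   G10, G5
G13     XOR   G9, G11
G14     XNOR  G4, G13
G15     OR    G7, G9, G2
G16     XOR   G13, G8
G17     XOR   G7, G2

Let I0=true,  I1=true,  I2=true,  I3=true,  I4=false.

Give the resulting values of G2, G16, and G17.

G2 = true  G16 = false  G17 = false

G1 = I0 XOR I4 = true XOR false = true
G2 = I2 OR I4 OR I3 = true OR false OR true = true
G3 = NOT G2 = NOT true = false
G6 = G3 AND I4 = false AND false = false
G7 = G2 XOR G3 = true XOR false = true
G8 = G1 NAND I1 = true NAND true = false
G9 = NOT G8 = NOT false = true
G11 = G9 OR G6 = true OR false = true
G13 = G9 XOR G11 = true XOR true = false
G16 = G13 XOR G8 = false XOR false = false
G17 = G7 XOR G2 = true XOR true = false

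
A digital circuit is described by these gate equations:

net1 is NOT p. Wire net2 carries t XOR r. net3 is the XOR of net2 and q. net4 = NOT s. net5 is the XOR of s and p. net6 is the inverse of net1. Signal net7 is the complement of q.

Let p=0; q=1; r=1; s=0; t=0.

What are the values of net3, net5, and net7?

net2 = t XOR r = 0 XOR 1 = 1
net3 = net2 XOR q = 1 XOR 1 = 0
net5 = s XOR p = 0 XOR 0 = 0
net7 = NOT q = NOT 1 = 0

net3 = 0, net5 = 0, net7 = 0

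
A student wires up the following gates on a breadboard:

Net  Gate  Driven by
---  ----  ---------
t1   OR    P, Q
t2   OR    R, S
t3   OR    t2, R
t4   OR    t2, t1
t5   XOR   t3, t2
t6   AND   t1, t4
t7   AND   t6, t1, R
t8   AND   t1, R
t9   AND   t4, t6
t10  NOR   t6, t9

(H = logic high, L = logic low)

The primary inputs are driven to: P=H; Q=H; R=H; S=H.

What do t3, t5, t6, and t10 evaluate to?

t3 = H  t5 = L  t6 = H  t10 = L

t1 = P OR Q = H OR H = H
t2 = R OR S = H OR H = H
t3 = t2 OR R = H OR H = H
t4 = t2 OR t1 = H OR H = H
t5 = t3 XOR t2 = H XOR H = L
t6 = t1 AND t4 = H AND H = H
t9 = t4 AND t6 = H AND H = H
t10 = t6 NOR t9 = H NOR H = L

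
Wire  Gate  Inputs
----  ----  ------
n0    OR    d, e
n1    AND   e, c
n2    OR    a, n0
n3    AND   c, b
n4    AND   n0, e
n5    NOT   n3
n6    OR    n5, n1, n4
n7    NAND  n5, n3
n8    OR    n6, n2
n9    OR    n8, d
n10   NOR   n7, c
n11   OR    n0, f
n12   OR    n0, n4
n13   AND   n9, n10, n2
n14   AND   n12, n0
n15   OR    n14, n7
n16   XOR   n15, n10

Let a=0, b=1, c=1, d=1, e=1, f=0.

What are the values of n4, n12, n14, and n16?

n0 = d OR e = 1 OR 1 = 1
n3 = c AND b = 1 AND 1 = 1
n4 = n0 AND e = 1 AND 1 = 1
n5 = NOT n3 = NOT 1 = 0
n7 = n5 NAND n3 = 0 NAND 1 = 1
n10 = n7 NOR c = 1 NOR 1 = 0
n12 = n0 OR n4 = 1 OR 1 = 1
n14 = n12 AND n0 = 1 AND 1 = 1
n15 = n14 OR n7 = 1 OR 1 = 1
n16 = n15 XOR n10 = 1 XOR 0 = 1

n4 = 1, n12 = 1, n14 = 1, n16 = 1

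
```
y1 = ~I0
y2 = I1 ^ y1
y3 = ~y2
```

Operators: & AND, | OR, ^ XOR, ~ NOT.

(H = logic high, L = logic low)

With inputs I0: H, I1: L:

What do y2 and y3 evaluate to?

y2 = L; y3 = H

y1 = NOT I0 = NOT H = L
y2 = I1 XOR y1 = L XOR L = L
y3 = NOT y2 = NOT L = H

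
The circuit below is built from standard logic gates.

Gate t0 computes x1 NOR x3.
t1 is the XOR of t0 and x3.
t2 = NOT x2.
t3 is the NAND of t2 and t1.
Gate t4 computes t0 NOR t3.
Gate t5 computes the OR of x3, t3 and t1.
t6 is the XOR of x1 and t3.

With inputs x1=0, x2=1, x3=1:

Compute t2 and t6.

t2 = 0; t6 = 1

t0 = x1 NOR x3 = 0 NOR 1 = 0
t1 = t0 XOR x3 = 0 XOR 1 = 1
t2 = NOT x2 = NOT 1 = 0
t3 = t2 NAND t1 = 0 NAND 1 = 1
t6 = x1 XOR t3 = 0 XOR 1 = 1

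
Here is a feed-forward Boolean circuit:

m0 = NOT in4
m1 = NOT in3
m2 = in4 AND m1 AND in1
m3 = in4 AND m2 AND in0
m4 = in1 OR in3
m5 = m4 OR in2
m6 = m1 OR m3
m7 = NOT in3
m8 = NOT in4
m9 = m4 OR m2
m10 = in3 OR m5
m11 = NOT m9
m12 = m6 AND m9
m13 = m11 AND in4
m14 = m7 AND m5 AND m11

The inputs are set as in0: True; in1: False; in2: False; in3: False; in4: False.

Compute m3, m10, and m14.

m3 = False, m10 = False, m14 = False

m1 = NOT in3 = NOT False = True
m2 = in4 AND m1 AND in1 = False AND True AND False = False
m3 = in4 AND m2 AND in0 = False AND False AND True = False
m4 = in1 OR in3 = False OR False = False
m5 = m4 OR in2 = False OR False = False
m7 = NOT in3 = NOT False = True
m9 = m4 OR m2 = False OR False = False
m10 = in3 OR m5 = False OR False = False
m11 = NOT m9 = NOT False = True
m14 = m7 AND m5 AND m11 = True AND False AND True = False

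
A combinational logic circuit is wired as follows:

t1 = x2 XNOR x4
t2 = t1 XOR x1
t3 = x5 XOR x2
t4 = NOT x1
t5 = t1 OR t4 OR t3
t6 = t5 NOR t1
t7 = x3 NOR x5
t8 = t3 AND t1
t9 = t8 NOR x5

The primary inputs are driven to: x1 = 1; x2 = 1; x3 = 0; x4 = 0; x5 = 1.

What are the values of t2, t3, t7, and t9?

t2 = 1, t3 = 0, t7 = 0, t9 = 0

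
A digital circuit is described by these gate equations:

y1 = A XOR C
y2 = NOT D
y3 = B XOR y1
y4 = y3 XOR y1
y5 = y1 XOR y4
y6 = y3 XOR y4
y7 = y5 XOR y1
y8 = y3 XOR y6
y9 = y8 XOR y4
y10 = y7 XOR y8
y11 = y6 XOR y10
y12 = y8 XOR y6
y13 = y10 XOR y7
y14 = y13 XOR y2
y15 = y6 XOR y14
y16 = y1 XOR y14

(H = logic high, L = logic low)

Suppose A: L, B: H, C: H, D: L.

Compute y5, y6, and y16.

y5 = L  y6 = H  y16 = H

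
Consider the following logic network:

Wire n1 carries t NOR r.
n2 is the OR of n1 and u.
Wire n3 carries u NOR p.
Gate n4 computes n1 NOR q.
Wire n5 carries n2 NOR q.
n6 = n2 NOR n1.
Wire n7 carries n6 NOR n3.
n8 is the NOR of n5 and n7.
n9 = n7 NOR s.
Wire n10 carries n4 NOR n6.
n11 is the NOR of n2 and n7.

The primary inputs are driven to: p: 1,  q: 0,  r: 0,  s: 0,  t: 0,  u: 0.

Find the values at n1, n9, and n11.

n1 = 1, n9 = 0, n11 = 0

n1 = t NOR r = 0 NOR 0 = 1
n2 = n1 OR u = 1 OR 0 = 1
n3 = u NOR p = 0 NOR 1 = 0
n6 = n2 NOR n1 = 1 NOR 1 = 0
n7 = n6 NOR n3 = 0 NOR 0 = 1
n9 = n7 NOR s = 1 NOR 0 = 0
n11 = n2 NOR n7 = 1 NOR 1 = 0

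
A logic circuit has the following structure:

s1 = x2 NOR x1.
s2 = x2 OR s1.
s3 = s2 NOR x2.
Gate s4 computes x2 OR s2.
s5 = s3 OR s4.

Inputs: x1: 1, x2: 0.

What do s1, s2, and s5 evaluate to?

s1 = 0, s2 = 0, s5 = 1

s1 = x2 NOR x1 = 0 NOR 1 = 0
s2 = x2 OR s1 = 0 OR 0 = 0
s3 = s2 NOR x2 = 0 NOR 0 = 1
s4 = x2 OR s2 = 0 OR 0 = 0
s5 = s3 OR s4 = 1 OR 0 = 1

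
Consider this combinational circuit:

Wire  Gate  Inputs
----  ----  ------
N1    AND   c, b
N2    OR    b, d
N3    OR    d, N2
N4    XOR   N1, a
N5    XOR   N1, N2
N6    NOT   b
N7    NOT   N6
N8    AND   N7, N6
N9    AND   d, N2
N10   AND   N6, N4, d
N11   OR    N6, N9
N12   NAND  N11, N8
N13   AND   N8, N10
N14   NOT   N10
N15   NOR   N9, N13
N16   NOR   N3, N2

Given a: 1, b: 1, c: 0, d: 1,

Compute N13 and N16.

N1 = c AND b = 0 AND 1 = 0
N2 = b OR d = 1 OR 1 = 1
N3 = d OR N2 = 1 OR 1 = 1
N4 = N1 XOR a = 0 XOR 1 = 1
N6 = NOT b = NOT 1 = 0
N7 = NOT N6 = NOT 0 = 1
N8 = N7 AND N6 = 1 AND 0 = 0
N10 = N6 AND N4 AND d = 0 AND 1 AND 1 = 0
N13 = N8 AND N10 = 0 AND 0 = 0
N16 = N3 NOR N2 = 1 NOR 1 = 0

N13 = 0, N16 = 0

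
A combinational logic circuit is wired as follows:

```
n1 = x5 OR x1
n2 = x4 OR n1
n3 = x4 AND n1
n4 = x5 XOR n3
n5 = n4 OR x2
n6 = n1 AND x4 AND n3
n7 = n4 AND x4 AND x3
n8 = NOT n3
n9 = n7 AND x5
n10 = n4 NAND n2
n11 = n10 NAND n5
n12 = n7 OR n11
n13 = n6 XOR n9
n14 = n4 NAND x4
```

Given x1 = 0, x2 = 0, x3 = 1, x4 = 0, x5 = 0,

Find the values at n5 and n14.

n5 = 0  n14 = 1

n1 = x5 OR x1 = 0 OR 0 = 0
n3 = x4 AND n1 = 0 AND 0 = 0
n4 = x5 XOR n3 = 0 XOR 0 = 0
n5 = n4 OR x2 = 0 OR 0 = 0
n14 = n4 NAND x4 = 0 NAND 0 = 1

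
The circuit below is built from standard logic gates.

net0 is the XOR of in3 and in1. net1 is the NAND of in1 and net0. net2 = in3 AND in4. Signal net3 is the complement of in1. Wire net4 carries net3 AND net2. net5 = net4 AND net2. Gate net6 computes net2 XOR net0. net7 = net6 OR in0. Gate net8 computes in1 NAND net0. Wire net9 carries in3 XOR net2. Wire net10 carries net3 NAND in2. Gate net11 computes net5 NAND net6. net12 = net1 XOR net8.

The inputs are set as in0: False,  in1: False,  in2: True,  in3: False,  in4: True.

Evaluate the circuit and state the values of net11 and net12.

net0 = in3 XOR in1 = False XOR False = False
net1 = in1 NAND net0 = False NAND False = True
net2 = in3 AND in4 = False AND True = False
net3 = NOT in1 = NOT False = True
net4 = net3 AND net2 = True AND False = False
net5 = net4 AND net2 = False AND False = False
net6 = net2 XOR net0 = False XOR False = False
net8 = in1 NAND net0 = False NAND False = True
net11 = net5 NAND net6 = False NAND False = True
net12 = net1 XOR net8 = True XOR True = False

net11 = True, net12 = False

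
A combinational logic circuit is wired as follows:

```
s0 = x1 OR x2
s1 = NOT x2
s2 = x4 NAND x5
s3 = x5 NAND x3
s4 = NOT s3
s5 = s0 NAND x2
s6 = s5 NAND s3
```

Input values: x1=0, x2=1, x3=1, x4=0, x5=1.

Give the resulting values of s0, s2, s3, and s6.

s0 = x1 OR x2 = 0 OR 1 = 1
s2 = x4 NAND x5 = 0 NAND 1 = 1
s3 = x5 NAND x3 = 1 NAND 1 = 0
s5 = s0 NAND x2 = 1 NAND 1 = 0
s6 = s5 NAND s3 = 0 NAND 0 = 1

s0 = 1  s2 = 1  s3 = 0  s6 = 1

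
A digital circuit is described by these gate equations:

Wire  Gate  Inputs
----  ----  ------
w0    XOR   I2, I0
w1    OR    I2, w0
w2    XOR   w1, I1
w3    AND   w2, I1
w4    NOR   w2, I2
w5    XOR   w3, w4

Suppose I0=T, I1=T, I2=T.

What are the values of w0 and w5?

w0 = I2 XOR I0 = T XOR T = F
w1 = I2 OR w0 = T OR F = T
w2 = w1 XOR I1 = T XOR T = F
w3 = w2 AND I1 = F AND T = F
w4 = w2 NOR I2 = F NOR T = F
w5 = w3 XOR w4 = F XOR F = F

w0 = F, w5 = F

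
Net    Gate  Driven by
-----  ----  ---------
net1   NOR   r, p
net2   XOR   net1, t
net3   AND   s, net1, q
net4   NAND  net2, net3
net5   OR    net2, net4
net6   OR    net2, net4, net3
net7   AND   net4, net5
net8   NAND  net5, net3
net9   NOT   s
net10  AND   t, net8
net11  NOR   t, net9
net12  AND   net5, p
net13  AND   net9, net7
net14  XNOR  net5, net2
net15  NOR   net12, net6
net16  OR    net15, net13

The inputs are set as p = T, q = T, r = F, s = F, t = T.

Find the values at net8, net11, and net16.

net1 = r NOR p = F NOR T = F
net2 = net1 XOR t = F XOR T = T
net3 = s AND net1 AND q = F AND F AND T = F
net4 = net2 NAND net3 = T NAND F = T
net5 = net2 OR net4 = T OR T = T
net6 = net2 OR net4 OR net3 = T OR T OR F = T
net7 = net4 AND net5 = T AND T = T
net8 = net5 NAND net3 = T NAND F = T
net9 = NOT s = NOT F = T
net11 = t NOR net9 = T NOR T = F
net12 = net5 AND p = T AND T = T
net13 = net9 AND net7 = T AND T = T
net15 = net12 NOR net6 = T NOR T = F
net16 = net15 OR net13 = F OR T = T

net8 = T; net11 = F; net16 = T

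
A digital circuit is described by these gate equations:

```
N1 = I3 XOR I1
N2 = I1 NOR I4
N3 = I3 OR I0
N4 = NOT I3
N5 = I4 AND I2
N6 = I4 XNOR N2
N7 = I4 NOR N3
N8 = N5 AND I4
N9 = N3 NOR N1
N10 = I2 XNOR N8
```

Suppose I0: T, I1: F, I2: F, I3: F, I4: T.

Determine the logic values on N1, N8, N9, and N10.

N1 = F  N8 = F  N9 = F  N10 = T

N1 = I3 XOR I1 = F XOR F = F
N3 = I3 OR I0 = F OR T = T
N5 = I4 AND I2 = T AND F = F
N8 = N5 AND I4 = F AND T = F
N9 = N3 NOR N1 = T NOR F = F
N10 = I2 XNOR N8 = F XNOR F = T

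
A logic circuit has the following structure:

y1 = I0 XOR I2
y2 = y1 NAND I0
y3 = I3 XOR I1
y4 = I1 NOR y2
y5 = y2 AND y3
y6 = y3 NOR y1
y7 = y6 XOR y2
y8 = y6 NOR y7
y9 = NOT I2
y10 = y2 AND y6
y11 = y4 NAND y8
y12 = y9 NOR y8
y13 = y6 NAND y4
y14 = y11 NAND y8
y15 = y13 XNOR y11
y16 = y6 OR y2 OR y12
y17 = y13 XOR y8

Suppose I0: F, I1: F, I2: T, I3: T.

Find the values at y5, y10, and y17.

y5 = T, y10 = F, y17 = T

y1 = I0 XOR I2 = F XOR T = T
y2 = y1 NAND I0 = T NAND F = T
y3 = I3 XOR I1 = T XOR F = T
y4 = I1 NOR y2 = F NOR T = F
y5 = y2 AND y3 = T AND T = T
y6 = y3 NOR y1 = T NOR T = F
y7 = y6 XOR y2 = F XOR T = T
y8 = y6 NOR y7 = F NOR T = F
y10 = y2 AND y6 = T AND F = F
y13 = y6 NAND y4 = F NAND F = T
y17 = y13 XOR y8 = T XOR F = T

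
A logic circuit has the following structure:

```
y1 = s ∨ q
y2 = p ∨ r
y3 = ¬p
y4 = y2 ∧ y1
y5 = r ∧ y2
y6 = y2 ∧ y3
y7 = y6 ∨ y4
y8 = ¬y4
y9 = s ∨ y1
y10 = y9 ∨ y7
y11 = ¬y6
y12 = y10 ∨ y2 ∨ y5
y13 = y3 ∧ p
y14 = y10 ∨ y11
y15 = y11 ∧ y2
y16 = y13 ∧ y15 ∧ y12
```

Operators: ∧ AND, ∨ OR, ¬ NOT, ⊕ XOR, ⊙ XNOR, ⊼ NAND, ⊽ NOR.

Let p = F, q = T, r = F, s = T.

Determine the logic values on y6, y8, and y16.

y1 = s OR q = T OR T = T
y2 = p OR r = F OR F = F
y3 = NOT p = NOT F = T
y4 = y2 AND y1 = F AND T = F
y5 = r AND y2 = F AND F = F
y6 = y2 AND y3 = F AND T = F
y7 = y6 OR y4 = F OR F = F
y8 = NOT y4 = NOT F = T
y9 = s OR y1 = T OR T = T
y10 = y9 OR y7 = T OR F = T
y11 = NOT y6 = NOT F = T
y12 = y10 OR y2 OR y5 = T OR F OR F = T
y13 = y3 AND p = T AND F = F
y15 = y11 AND y2 = T AND F = F
y16 = y13 AND y15 AND y12 = F AND F AND T = F

y6 = F, y8 = T, y16 = F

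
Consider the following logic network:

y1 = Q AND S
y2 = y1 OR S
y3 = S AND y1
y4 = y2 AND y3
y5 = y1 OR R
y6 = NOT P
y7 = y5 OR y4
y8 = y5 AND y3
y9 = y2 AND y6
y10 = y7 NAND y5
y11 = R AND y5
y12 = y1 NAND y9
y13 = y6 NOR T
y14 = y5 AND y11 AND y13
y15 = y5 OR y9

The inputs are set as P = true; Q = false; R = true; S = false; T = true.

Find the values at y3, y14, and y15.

y3 = false  y14 = false  y15 = true

y1 = Q AND S = false AND false = false
y2 = y1 OR S = false OR false = false
y3 = S AND y1 = false AND false = false
y5 = y1 OR R = false OR true = true
y6 = NOT P = NOT true = false
y9 = y2 AND y6 = false AND false = false
y11 = R AND y5 = true AND true = true
y13 = y6 NOR T = false NOR true = false
y14 = y5 AND y11 AND y13 = true AND true AND false = false
y15 = y5 OR y9 = true OR false = true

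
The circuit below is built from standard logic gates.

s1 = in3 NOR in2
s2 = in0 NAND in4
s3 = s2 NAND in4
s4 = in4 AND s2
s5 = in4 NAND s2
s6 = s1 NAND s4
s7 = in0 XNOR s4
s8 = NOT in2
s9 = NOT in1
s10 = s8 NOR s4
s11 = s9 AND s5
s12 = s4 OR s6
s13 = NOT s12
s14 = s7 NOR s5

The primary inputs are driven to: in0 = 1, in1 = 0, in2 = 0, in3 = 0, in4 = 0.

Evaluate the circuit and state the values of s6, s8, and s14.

s6 = 1, s8 = 1, s14 = 0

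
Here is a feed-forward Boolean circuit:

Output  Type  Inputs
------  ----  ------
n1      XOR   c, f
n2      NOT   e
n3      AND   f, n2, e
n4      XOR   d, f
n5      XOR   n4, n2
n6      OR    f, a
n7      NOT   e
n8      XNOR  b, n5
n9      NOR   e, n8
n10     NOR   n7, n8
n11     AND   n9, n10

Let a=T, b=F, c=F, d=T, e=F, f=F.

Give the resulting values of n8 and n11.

n2 = NOT e = NOT F = T
n4 = d XOR f = T XOR F = T
n5 = n4 XOR n2 = T XOR T = F
n7 = NOT e = NOT F = T
n8 = b XNOR n5 = F XNOR F = T
n9 = e NOR n8 = F NOR T = F
n10 = n7 NOR n8 = T NOR T = F
n11 = n9 AND n10 = F AND F = F

n8 = T, n11 = F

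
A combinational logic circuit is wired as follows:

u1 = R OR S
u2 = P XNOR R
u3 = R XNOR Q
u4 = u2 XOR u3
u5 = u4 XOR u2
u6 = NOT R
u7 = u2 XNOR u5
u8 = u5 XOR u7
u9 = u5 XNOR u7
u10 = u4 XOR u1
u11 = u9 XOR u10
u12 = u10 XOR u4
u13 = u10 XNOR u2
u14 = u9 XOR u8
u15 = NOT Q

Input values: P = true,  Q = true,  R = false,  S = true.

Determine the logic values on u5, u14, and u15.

u5 = false, u14 = true, u15 = false

u2 = P XNOR R = true XNOR false = false
u3 = R XNOR Q = false XNOR true = false
u4 = u2 XOR u3 = false XOR false = false
u5 = u4 XOR u2 = false XOR false = false
u7 = u2 XNOR u5 = false XNOR false = true
u8 = u5 XOR u7 = false XOR true = true
u9 = u5 XNOR u7 = false XNOR true = false
u14 = u9 XOR u8 = false XOR true = true
u15 = NOT Q = NOT true = false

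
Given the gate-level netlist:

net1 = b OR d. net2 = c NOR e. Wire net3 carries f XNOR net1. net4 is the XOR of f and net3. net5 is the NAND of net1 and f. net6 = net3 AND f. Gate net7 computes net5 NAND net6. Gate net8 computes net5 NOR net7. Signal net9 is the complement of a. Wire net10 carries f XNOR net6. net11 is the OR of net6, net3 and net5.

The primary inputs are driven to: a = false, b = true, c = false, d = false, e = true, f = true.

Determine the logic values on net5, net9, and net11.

net5 = false, net9 = true, net11 = true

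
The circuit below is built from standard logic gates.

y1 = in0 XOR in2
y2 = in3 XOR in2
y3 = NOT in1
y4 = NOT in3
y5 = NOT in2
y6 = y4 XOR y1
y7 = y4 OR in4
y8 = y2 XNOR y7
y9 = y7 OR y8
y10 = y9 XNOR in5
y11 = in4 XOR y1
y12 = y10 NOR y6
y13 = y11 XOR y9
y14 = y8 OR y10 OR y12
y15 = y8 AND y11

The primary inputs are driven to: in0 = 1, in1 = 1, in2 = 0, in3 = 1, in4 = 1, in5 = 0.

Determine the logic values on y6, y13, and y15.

y1 = in0 XOR in2 = 1 XOR 0 = 1
y2 = in3 XOR in2 = 1 XOR 0 = 1
y4 = NOT in3 = NOT 1 = 0
y6 = y4 XOR y1 = 0 XOR 1 = 1
y7 = y4 OR in4 = 0 OR 1 = 1
y8 = y2 XNOR y7 = 1 XNOR 1 = 1
y9 = y7 OR y8 = 1 OR 1 = 1
y11 = in4 XOR y1 = 1 XOR 1 = 0
y13 = y11 XOR y9 = 0 XOR 1 = 1
y15 = y8 AND y11 = 1 AND 0 = 0

y6 = 1, y13 = 1, y15 = 0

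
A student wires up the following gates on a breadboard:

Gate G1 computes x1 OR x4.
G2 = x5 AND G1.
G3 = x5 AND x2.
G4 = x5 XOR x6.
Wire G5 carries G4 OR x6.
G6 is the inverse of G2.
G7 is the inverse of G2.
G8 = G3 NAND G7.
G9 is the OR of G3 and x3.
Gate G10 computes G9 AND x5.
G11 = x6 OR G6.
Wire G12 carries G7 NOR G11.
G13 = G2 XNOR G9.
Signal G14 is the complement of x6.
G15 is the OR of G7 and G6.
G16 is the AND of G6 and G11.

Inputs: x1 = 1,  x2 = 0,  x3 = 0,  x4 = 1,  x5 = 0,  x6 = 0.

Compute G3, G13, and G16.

G3 = 0; G13 = 1; G16 = 1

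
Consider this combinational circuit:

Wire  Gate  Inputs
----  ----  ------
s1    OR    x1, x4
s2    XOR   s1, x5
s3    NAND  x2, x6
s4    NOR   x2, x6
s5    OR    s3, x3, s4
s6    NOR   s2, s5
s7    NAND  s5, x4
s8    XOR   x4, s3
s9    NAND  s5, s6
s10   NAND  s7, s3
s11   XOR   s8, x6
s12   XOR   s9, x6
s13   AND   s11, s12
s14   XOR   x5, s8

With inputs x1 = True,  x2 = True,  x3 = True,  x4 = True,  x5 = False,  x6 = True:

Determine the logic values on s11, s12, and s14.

s1 = x1 OR x4 = True OR True = True
s2 = s1 XOR x5 = True XOR False = True
s3 = x2 NAND x6 = True NAND True = False
s4 = x2 NOR x6 = True NOR True = False
s5 = s3 OR x3 OR s4 = False OR True OR False = True
s6 = s2 NOR s5 = True NOR True = False
s8 = x4 XOR s3 = True XOR False = True
s9 = s5 NAND s6 = True NAND False = True
s11 = s8 XOR x6 = True XOR True = False
s12 = s9 XOR x6 = True XOR True = False
s14 = x5 XOR s8 = False XOR True = True

s11 = False; s12 = False; s14 = True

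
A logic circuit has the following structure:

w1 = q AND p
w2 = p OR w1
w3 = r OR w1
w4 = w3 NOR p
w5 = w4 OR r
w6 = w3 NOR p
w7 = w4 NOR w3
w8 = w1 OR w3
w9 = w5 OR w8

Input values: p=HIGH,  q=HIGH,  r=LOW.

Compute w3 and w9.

w1 = q AND p = HIGH AND HIGH = HIGH
w3 = r OR w1 = LOW OR HIGH = HIGH
w4 = w3 NOR p = HIGH NOR HIGH = LOW
w5 = w4 OR r = LOW OR LOW = LOW
w8 = w1 OR w3 = HIGH OR HIGH = HIGH
w9 = w5 OR w8 = LOW OR HIGH = HIGH

w3 = HIGH, w9 = HIGH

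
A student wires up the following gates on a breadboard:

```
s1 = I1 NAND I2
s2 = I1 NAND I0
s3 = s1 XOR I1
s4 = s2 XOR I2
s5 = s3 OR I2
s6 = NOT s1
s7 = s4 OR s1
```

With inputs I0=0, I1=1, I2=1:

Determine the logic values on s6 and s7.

s6 = 1, s7 = 0

s1 = I1 NAND I2 = 1 NAND 1 = 0
s2 = I1 NAND I0 = 1 NAND 0 = 1
s4 = s2 XOR I2 = 1 XOR 1 = 0
s6 = NOT s1 = NOT 0 = 1
s7 = s4 OR s1 = 0 OR 0 = 0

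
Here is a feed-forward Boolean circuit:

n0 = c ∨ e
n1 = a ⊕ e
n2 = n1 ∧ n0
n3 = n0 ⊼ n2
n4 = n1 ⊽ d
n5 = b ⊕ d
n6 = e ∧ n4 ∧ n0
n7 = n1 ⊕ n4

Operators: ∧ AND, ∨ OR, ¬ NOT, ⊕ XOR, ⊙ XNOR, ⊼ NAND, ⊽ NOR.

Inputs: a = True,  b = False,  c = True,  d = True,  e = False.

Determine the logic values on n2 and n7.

n2 = True; n7 = True

n0 = c OR e = True OR False = True
n1 = a XOR e = True XOR False = True
n2 = n1 AND n0 = True AND True = True
n4 = n1 NOR d = True NOR True = False
n7 = n1 XOR n4 = True XOR False = True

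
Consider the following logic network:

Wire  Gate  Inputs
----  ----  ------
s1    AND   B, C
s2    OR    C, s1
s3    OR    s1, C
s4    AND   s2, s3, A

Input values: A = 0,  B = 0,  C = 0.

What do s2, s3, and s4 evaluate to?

s1 = B AND C = 0 AND 0 = 0
s2 = C OR s1 = 0 OR 0 = 0
s3 = s1 OR C = 0 OR 0 = 0
s4 = s2 AND s3 AND A = 0 AND 0 AND 0 = 0

s2 = 0; s3 = 0; s4 = 0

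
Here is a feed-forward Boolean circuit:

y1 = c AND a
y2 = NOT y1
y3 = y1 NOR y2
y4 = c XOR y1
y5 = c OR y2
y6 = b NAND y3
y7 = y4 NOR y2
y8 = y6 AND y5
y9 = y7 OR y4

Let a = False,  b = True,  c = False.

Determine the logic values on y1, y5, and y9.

y1 = False, y5 = True, y9 = False

y1 = c AND a = False AND False = False
y2 = NOT y1 = NOT False = True
y4 = c XOR y1 = False XOR False = False
y5 = c OR y2 = False OR True = True
y7 = y4 NOR y2 = False NOR True = False
y9 = y7 OR y4 = False OR False = False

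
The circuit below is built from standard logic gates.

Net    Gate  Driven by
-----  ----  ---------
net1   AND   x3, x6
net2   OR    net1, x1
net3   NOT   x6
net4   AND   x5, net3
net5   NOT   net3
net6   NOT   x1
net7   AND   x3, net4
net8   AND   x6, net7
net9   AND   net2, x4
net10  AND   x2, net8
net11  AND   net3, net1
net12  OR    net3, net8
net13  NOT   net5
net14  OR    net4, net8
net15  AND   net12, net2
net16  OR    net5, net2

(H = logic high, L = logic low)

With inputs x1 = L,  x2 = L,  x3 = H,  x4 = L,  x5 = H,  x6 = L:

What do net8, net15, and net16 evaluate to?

net1 = x3 AND x6 = H AND L = L
net2 = net1 OR x1 = L OR L = L
net3 = NOT x6 = NOT L = H
net4 = x5 AND net3 = H AND H = H
net5 = NOT net3 = NOT H = L
net7 = x3 AND net4 = H AND H = H
net8 = x6 AND net7 = L AND H = L
net12 = net3 OR net8 = H OR L = H
net15 = net12 AND net2 = H AND L = L
net16 = net5 OR net2 = L OR L = L

net8 = L, net15 = L, net16 = L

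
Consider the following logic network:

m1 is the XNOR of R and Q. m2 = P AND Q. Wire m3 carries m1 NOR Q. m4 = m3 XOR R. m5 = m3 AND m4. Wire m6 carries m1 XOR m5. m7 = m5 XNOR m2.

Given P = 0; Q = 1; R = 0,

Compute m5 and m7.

m5 = 0, m7 = 1

m1 = R XNOR Q = 0 XNOR 1 = 0
m2 = P AND Q = 0 AND 1 = 0
m3 = m1 NOR Q = 0 NOR 1 = 0
m4 = m3 XOR R = 0 XOR 0 = 0
m5 = m3 AND m4 = 0 AND 0 = 0
m7 = m5 XNOR m2 = 0 XNOR 0 = 1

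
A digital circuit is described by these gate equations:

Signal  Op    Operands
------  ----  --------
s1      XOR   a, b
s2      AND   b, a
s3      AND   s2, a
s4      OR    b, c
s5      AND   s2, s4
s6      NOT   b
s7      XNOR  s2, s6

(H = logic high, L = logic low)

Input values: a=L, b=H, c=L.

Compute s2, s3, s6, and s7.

s2 = b AND a = H AND L = L
s3 = s2 AND a = L AND L = L
s6 = NOT b = NOT H = L
s7 = s2 XNOR s6 = L XNOR L = H

s2 = L, s3 = L, s6 = L, s7 = H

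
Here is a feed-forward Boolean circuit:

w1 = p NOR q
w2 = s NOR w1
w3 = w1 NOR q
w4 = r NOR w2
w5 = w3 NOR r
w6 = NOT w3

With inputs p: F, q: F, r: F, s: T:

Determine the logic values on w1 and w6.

w1 = T; w6 = T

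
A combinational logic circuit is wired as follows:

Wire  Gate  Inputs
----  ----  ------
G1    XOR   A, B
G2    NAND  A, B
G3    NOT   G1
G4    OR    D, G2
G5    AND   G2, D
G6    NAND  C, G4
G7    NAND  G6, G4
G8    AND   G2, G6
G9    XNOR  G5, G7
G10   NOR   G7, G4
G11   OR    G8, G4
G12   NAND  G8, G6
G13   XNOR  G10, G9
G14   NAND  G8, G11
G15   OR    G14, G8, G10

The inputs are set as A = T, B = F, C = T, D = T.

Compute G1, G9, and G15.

G1 = A XOR B = T XOR F = T
G2 = A NAND B = T NAND F = T
G4 = D OR G2 = T OR T = T
G5 = G2 AND D = T AND T = T
G6 = C NAND G4 = T NAND T = F
G7 = G6 NAND G4 = F NAND T = T
G8 = G2 AND G6 = T AND F = F
G9 = G5 XNOR G7 = T XNOR T = T
G10 = G7 NOR G4 = T NOR T = F
G11 = G8 OR G4 = F OR T = T
G14 = G8 NAND G11 = F NAND T = T
G15 = G14 OR G8 OR G10 = T OR F OR F = T

G1 = T, G9 = T, G15 = T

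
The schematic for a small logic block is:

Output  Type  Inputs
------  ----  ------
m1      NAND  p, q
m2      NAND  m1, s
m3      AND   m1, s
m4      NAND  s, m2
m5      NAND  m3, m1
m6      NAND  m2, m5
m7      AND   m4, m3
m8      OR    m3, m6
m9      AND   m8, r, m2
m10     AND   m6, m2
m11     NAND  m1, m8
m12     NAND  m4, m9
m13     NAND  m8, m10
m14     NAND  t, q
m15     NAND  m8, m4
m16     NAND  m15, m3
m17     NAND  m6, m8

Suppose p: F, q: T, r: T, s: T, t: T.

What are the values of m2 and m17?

m2 = F, m17 = F

m1 = p NAND q = F NAND T = T
m2 = m1 NAND s = T NAND T = F
m3 = m1 AND s = T AND T = T
m5 = m3 NAND m1 = T NAND T = F
m6 = m2 NAND m5 = F NAND F = T
m8 = m3 OR m6 = T OR T = T
m17 = m6 NAND m8 = T NAND T = F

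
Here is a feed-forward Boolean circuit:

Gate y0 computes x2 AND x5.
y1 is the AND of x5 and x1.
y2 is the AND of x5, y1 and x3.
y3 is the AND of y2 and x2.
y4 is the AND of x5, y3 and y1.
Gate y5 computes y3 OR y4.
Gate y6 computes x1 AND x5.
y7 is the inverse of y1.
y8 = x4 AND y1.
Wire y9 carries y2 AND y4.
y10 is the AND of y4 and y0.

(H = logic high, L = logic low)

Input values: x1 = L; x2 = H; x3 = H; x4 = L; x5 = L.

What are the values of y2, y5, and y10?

y0 = x2 AND x5 = H AND L = L
y1 = x5 AND x1 = L AND L = L
y2 = x5 AND y1 AND x3 = L AND L AND H = L
y3 = y2 AND x2 = L AND H = L
y4 = x5 AND y3 AND y1 = L AND L AND L = L
y5 = y3 OR y4 = L OR L = L
y10 = y4 AND y0 = L AND L = L

y2 = L, y5 = L, y10 = L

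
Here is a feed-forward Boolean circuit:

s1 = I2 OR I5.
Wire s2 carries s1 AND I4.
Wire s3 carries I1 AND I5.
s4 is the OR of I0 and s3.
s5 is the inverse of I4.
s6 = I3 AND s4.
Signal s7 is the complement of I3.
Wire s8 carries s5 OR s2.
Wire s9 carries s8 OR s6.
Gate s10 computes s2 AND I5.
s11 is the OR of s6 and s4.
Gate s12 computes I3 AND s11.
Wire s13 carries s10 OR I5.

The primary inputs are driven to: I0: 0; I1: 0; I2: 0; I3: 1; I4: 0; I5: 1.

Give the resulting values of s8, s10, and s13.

s1 = I2 OR I5 = 0 OR 1 = 1
s2 = s1 AND I4 = 1 AND 0 = 0
s5 = NOT I4 = NOT 0 = 1
s8 = s5 OR s2 = 1 OR 0 = 1
s10 = s2 AND I5 = 0 AND 1 = 0
s13 = s10 OR I5 = 0 OR 1 = 1

s8 = 1  s10 = 0  s13 = 1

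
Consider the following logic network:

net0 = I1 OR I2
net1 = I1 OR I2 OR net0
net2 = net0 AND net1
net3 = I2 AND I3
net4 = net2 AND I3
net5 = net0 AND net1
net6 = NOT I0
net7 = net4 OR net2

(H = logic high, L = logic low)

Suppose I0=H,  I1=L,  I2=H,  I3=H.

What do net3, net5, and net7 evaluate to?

net3 = H, net5 = H, net7 = H

net0 = I1 OR I2 = L OR H = H
net1 = I1 OR I2 OR net0 = L OR H OR H = H
net2 = net0 AND net1 = H AND H = H
net3 = I2 AND I3 = H AND H = H
net4 = net2 AND I3 = H AND H = H
net5 = net0 AND net1 = H AND H = H
net7 = net4 OR net2 = H OR H = H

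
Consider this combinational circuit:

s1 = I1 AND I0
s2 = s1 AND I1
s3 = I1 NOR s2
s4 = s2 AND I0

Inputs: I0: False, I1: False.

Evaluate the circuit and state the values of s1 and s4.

s1 = False, s4 = False

s1 = I1 AND I0 = False AND False = False
s2 = s1 AND I1 = False AND False = False
s4 = s2 AND I0 = False AND False = False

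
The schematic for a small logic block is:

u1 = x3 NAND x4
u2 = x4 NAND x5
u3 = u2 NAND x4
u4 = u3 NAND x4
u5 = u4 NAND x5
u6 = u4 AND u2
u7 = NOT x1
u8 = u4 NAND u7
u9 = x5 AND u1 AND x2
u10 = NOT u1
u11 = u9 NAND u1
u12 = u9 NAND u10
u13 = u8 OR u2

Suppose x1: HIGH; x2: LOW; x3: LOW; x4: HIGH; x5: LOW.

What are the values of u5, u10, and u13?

u1 = x3 NAND x4 = LOW NAND HIGH = HIGH
u2 = x4 NAND x5 = HIGH NAND LOW = HIGH
u3 = u2 NAND x4 = HIGH NAND HIGH = LOW
u4 = u3 NAND x4 = LOW NAND HIGH = HIGH
u5 = u4 NAND x5 = HIGH NAND LOW = HIGH
u7 = NOT x1 = NOT HIGH = LOW
u8 = u4 NAND u7 = HIGH NAND LOW = HIGH
u10 = NOT u1 = NOT HIGH = LOW
u13 = u8 OR u2 = HIGH OR HIGH = HIGH

u5 = HIGH  u10 = LOW  u13 = HIGH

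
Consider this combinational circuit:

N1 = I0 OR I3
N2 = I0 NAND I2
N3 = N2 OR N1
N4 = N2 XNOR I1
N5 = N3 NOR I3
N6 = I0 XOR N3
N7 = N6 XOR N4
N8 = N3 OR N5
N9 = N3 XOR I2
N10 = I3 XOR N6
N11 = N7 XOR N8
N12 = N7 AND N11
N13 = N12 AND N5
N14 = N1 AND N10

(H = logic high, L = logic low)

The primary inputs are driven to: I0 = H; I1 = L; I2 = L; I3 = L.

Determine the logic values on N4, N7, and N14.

N1 = I0 OR I3 = H OR L = H
N2 = I0 NAND I2 = H NAND L = H
N3 = N2 OR N1 = H OR H = H
N4 = N2 XNOR I1 = H XNOR L = L
N6 = I0 XOR N3 = H XOR H = L
N7 = N6 XOR N4 = L XOR L = L
N10 = I3 XOR N6 = L XOR L = L
N14 = N1 AND N10 = H AND L = L

N4 = L, N7 = L, N14 = L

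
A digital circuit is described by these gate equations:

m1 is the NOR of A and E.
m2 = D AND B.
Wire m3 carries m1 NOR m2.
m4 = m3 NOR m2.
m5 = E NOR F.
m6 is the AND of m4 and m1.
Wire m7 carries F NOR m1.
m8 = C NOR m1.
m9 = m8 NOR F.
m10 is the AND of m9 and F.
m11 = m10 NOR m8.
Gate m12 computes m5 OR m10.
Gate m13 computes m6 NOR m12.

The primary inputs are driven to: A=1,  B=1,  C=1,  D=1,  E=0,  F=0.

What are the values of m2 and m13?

m2 = 1, m13 = 0

m1 = A NOR E = 1 NOR 0 = 0
m2 = D AND B = 1 AND 1 = 1
m3 = m1 NOR m2 = 0 NOR 1 = 0
m4 = m3 NOR m2 = 0 NOR 1 = 0
m5 = E NOR F = 0 NOR 0 = 1
m6 = m4 AND m1 = 0 AND 0 = 0
m8 = C NOR m1 = 1 NOR 0 = 0
m9 = m8 NOR F = 0 NOR 0 = 1
m10 = m9 AND F = 1 AND 0 = 0
m12 = m5 OR m10 = 1 OR 0 = 1
m13 = m6 NOR m12 = 0 NOR 1 = 0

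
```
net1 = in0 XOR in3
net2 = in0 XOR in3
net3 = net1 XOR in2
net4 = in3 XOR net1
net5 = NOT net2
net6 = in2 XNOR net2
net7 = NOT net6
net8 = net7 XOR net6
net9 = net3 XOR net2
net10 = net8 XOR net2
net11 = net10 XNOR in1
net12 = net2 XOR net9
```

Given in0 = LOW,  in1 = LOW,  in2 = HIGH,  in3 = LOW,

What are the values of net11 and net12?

net1 = in0 XOR in3 = LOW XOR LOW = LOW
net2 = in0 XOR in3 = LOW XOR LOW = LOW
net3 = net1 XOR in2 = LOW XOR HIGH = HIGH
net6 = in2 XNOR net2 = HIGH XNOR LOW = LOW
net7 = NOT net6 = NOT LOW = HIGH
net8 = net7 XOR net6 = HIGH XOR LOW = HIGH
net9 = net3 XOR net2 = HIGH XOR LOW = HIGH
net10 = net8 XOR net2 = HIGH XOR LOW = HIGH
net11 = net10 XNOR in1 = HIGH XNOR LOW = LOW
net12 = net2 XOR net9 = LOW XOR HIGH = HIGH

net11 = LOW  net12 = HIGH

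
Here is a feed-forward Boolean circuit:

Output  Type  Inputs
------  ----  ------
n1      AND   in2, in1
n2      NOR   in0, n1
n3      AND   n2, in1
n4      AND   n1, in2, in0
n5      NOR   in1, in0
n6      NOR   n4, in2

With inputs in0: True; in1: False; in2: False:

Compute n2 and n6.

n1 = in2 AND in1 = False AND False = False
n2 = in0 NOR n1 = True NOR False = False
n4 = n1 AND in2 AND in0 = False AND False AND True = False
n6 = n4 NOR in2 = False NOR False = True

n2 = False; n6 = True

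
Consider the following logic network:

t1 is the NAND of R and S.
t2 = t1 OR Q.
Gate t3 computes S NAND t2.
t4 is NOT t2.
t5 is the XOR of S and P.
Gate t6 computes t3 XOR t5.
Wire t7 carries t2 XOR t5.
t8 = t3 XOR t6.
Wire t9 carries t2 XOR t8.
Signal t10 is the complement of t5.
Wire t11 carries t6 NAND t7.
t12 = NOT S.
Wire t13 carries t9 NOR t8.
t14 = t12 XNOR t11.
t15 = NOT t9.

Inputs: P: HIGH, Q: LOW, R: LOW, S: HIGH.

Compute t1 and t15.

t1 = R NAND S = LOW NAND HIGH = HIGH
t2 = t1 OR Q = HIGH OR LOW = HIGH
t3 = S NAND t2 = HIGH NAND HIGH = LOW
t5 = S XOR P = HIGH XOR HIGH = LOW
t6 = t3 XOR t5 = LOW XOR LOW = LOW
t8 = t3 XOR t6 = LOW XOR LOW = LOW
t9 = t2 XOR t8 = HIGH XOR LOW = HIGH
t15 = NOT t9 = NOT HIGH = LOW

t1 = HIGH, t15 = LOW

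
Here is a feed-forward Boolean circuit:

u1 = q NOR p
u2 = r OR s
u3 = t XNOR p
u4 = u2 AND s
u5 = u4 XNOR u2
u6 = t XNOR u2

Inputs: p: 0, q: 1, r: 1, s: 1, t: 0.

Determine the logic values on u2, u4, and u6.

u2 = 1, u4 = 1, u6 = 0

u2 = r OR s = 1 OR 1 = 1
u4 = u2 AND s = 1 AND 1 = 1
u6 = t XNOR u2 = 0 XNOR 1 = 0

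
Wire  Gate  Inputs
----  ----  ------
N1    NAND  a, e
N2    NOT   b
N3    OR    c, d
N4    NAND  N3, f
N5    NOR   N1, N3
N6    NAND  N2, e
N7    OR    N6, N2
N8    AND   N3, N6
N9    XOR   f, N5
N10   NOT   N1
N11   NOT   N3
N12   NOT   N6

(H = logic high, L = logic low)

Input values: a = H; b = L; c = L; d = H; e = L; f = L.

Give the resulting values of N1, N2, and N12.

N1 = H; N2 = H; N12 = L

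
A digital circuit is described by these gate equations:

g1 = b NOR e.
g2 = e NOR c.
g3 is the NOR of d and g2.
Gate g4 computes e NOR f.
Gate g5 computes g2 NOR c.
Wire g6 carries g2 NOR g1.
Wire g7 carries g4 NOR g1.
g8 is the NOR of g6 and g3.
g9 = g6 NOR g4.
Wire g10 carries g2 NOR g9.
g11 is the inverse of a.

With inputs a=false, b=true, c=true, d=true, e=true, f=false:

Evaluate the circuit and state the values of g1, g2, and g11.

g1 = b NOR e = true NOR true = false
g2 = e NOR c = true NOR true = false
g11 = NOT a = NOT false = true

g1 = false  g2 = false  g11 = true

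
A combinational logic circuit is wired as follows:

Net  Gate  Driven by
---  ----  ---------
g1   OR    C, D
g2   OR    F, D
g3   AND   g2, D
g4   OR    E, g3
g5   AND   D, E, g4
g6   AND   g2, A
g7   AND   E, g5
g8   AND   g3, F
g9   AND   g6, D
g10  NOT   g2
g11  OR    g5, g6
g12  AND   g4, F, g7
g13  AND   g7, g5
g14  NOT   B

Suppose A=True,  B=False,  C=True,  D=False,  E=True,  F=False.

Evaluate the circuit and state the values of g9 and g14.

g2 = F OR D = False OR False = False
g6 = g2 AND A = False AND True = False
g9 = g6 AND D = False AND False = False
g14 = NOT B = NOT False = True

g9 = False, g14 = True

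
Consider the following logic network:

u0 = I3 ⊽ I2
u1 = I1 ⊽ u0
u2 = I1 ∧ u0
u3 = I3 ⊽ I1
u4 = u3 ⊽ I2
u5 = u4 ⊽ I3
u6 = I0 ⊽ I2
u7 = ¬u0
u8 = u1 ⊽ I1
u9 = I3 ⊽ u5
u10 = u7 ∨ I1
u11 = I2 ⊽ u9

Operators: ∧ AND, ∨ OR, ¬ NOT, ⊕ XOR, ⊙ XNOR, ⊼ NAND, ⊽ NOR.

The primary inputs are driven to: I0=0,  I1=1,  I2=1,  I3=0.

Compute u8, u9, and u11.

u0 = I3 NOR I2 = 0 NOR 1 = 0
u1 = I1 NOR u0 = 1 NOR 0 = 0
u3 = I3 NOR I1 = 0 NOR 1 = 0
u4 = u3 NOR I2 = 0 NOR 1 = 0
u5 = u4 NOR I3 = 0 NOR 0 = 1
u8 = u1 NOR I1 = 0 NOR 1 = 0
u9 = I3 NOR u5 = 0 NOR 1 = 0
u11 = I2 NOR u9 = 1 NOR 0 = 0

u8 = 0, u9 = 0, u11 = 0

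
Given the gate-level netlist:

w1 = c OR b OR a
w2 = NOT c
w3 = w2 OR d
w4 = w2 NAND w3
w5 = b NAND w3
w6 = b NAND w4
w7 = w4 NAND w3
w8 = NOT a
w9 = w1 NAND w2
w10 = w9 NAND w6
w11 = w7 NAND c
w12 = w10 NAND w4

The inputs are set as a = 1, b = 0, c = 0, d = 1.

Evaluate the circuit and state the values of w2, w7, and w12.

w2 = 1  w7 = 1  w12 = 1

w1 = c OR b OR a = 0 OR 0 OR 1 = 1
w2 = NOT c = NOT 0 = 1
w3 = w2 OR d = 1 OR 1 = 1
w4 = w2 NAND w3 = 1 NAND 1 = 0
w6 = b NAND w4 = 0 NAND 0 = 1
w7 = w4 NAND w3 = 0 NAND 1 = 1
w9 = w1 NAND w2 = 1 NAND 1 = 0
w10 = w9 NAND w6 = 0 NAND 1 = 1
w12 = w10 NAND w4 = 1 NAND 0 = 1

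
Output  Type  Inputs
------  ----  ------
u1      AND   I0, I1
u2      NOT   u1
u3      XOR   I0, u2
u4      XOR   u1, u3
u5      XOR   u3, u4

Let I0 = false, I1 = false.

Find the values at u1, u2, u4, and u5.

u1 = I0 AND I1 = false AND false = false
u2 = NOT u1 = NOT false = true
u3 = I0 XOR u2 = false XOR true = true
u4 = u1 XOR u3 = false XOR true = true
u5 = u3 XOR u4 = true XOR true = false

u1 = false; u2 = true; u4 = true; u5 = false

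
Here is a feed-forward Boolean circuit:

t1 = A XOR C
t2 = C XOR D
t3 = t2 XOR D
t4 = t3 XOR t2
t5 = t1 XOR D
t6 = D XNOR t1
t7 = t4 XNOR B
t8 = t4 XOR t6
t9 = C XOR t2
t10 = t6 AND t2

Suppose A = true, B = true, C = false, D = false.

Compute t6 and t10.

t1 = A XOR C = true XOR false = true
t2 = C XOR D = false XOR false = false
t6 = D XNOR t1 = false XNOR true = false
t10 = t6 AND t2 = false AND false = false

t6 = false; t10 = false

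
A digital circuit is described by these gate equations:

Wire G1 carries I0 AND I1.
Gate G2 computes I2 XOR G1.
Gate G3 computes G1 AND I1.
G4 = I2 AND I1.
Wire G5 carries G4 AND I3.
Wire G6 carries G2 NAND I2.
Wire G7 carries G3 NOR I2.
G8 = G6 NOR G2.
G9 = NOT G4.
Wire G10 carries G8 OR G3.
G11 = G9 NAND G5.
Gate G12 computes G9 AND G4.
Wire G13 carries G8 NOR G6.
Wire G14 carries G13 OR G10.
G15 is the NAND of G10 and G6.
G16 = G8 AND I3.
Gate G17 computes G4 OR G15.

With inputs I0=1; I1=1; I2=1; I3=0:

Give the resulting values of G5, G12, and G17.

G1 = I0 AND I1 = 1 AND 1 = 1
G2 = I2 XOR G1 = 1 XOR 1 = 0
G3 = G1 AND I1 = 1 AND 1 = 1
G4 = I2 AND I1 = 1 AND 1 = 1
G5 = G4 AND I3 = 1 AND 0 = 0
G6 = G2 NAND I2 = 0 NAND 1 = 1
G8 = G6 NOR G2 = 1 NOR 0 = 0
G9 = NOT G4 = NOT 1 = 0
G10 = G8 OR G3 = 0 OR 1 = 1
G12 = G9 AND G4 = 0 AND 1 = 0
G15 = G10 NAND G6 = 1 NAND 1 = 0
G17 = G4 OR G15 = 1 OR 0 = 1

G5 = 0; G12 = 0; G17 = 1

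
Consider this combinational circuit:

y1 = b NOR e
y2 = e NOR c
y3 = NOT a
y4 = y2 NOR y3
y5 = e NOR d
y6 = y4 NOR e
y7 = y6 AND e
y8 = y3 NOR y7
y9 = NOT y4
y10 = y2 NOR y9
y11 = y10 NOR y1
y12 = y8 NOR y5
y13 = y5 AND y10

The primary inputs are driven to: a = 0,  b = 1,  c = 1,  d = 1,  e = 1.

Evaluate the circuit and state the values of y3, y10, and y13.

y3 = 1, y10 = 0, y13 = 0

y2 = e NOR c = 1 NOR 1 = 0
y3 = NOT a = NOT 0 = 1
y4 = y2 NOR y3 = 0 NOR 1 = 0
y5 = e NOR d = 1 NOR 1 = 0
y9 = NOT y4 = NOT 0 = 1
y10 = y2 NOR y9 = 0 NOR 1 = 0
y13 = y5 AND y10 = 0 AND 0 = 0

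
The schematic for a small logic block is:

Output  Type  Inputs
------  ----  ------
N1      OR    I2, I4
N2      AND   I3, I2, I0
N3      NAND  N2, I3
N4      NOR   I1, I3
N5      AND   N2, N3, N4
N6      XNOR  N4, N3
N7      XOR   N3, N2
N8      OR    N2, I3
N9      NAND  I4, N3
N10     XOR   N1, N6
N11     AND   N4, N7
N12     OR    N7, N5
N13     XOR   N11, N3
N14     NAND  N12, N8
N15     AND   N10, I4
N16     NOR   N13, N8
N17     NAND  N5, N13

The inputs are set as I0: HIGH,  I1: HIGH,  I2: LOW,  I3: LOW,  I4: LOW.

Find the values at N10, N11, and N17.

N1 = I2 OR I4 = LOW OR LOW = LOW
N2 = I3 AND I2 AND I0 = LOW AND LOW AND HIGH = LOW
N3 = N2 NAND I3 = LOW NAND LOW = HIGH
N4 = I1 NOR I3 = HIGH NOR LOW = LOW
N5 = N2 AND N3 AND N4 = LOW AND HIGH AND LOW = LOW
N6 = N4 XNOR N3 = LOW XNOR HIGH = LOW
N7 = N3 XOR N2 = HIGH XOR LOW = HIGH
N10 = N1 XOR N6 = LOW XOR LOW = LOW
N11 = N4 AND N7 = LOW AND HIGH = LOW
N13 = N11 XOR N3 = LOW XOR HIGH = HIGH
N17 = N5 NAND N13 = LOW NAND HIGH = HIGH

N10 = LOW; N11 = LOW; N17 = HIGH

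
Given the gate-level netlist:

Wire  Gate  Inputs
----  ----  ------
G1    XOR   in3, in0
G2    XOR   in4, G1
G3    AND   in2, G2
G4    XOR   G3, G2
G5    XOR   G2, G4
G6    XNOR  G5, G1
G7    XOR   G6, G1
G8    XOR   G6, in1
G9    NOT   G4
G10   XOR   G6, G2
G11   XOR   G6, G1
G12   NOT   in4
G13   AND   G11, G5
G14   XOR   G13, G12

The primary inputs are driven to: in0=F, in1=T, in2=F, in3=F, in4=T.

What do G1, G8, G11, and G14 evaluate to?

G1 = F, G8 = F, G11 = T, G14 = F

G1 = in3 XOR in0 = F XOR F = F
G2 = in4 XOR G1 = T XOR F = T
G3 = in2 AND G2 = F AND T = F
G4 = G3 XOR G2 = F XOR T = T
G5 = G2 XOR G4 = T XOR T = F
G6 = G5 XNOR G1 = F XNOR F = T
G8 = G6 XOR in1 = T XOR T = F
G11 = G6 XOR G1 = T XOR F = T
G12 = NOT in4 = NOT T = F
G13 = G11 AND G5 = T AND F = F
G14 = G13 XOR G12 = F XOR F = F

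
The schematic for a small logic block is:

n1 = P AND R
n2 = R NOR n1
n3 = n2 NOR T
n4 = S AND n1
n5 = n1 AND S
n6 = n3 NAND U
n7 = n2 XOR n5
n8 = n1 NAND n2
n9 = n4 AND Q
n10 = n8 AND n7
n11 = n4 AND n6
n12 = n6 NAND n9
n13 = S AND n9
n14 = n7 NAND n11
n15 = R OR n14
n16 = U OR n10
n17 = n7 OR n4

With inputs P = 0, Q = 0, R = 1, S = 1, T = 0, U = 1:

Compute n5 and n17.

n5 = 0, n17 = 0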